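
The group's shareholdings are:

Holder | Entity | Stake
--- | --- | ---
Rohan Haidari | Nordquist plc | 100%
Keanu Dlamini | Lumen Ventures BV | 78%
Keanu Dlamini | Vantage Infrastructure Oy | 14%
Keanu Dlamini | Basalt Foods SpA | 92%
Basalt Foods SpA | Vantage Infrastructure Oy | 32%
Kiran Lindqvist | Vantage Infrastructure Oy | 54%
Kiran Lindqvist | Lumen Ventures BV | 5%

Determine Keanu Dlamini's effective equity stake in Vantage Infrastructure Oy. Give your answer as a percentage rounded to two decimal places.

Keanu reaches Vantage along 2 paths.
Via Basalt: 92% × 32% = 29.44%.
Direct stake: 14% = 14%.
Total: 29.44% + 14% = 43.44%.

43.44%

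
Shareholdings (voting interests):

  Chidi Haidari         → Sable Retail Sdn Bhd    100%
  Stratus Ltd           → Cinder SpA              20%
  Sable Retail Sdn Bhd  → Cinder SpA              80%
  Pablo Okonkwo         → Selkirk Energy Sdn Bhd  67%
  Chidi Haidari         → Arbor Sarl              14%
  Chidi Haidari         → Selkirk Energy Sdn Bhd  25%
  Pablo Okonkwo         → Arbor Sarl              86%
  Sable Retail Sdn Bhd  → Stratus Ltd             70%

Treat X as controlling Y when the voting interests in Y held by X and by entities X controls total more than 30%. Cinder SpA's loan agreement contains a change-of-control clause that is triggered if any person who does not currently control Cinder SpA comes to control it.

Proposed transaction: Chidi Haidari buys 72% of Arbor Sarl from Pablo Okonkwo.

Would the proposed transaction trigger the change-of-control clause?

The purchase adds only to Chidi's holdings (Pablo's stake shrinks), so Chidi is the only person who could newly come to control Cinder.
Chidi holds 100% of Sable, so Chidi controls Sable.
Sable holds 70% of Stratus, so Chidi controls Stratus.
Stratus and Sable together hold 20% + 80% = 100% of Cinder, so Chidi controls Cinder.
So Chidi already controls Cinder before the transaction.
After the purchase, Chidi's direct stake in Arbor rises to 14% + 72% = 86%, and Pablo's stake falls to 14%.
Chidi controlled Cinder already, so this is not a new person acquiring control; every other person's position is unchanged or reduced.
No new person acquires control, so the clause is not triggered.

No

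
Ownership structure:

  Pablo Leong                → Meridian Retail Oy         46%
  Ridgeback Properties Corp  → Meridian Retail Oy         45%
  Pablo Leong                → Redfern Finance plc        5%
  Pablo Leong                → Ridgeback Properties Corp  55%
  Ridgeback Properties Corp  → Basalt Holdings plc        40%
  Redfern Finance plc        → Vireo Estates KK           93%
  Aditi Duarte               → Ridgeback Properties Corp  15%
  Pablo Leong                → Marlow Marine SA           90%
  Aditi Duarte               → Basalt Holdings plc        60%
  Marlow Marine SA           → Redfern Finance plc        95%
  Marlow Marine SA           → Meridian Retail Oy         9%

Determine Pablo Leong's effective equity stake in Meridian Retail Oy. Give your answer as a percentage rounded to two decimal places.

78.85%

Pablo reaches Meridian along 3 paths.
Direct stake: 46% = 46%.
Via Marlow: 90% × 9% = 8.1%.
Via Ridgeback: 55% × 45% = 24.75%.
Total: 46% + 8.1% + 24.75% = 78.85%.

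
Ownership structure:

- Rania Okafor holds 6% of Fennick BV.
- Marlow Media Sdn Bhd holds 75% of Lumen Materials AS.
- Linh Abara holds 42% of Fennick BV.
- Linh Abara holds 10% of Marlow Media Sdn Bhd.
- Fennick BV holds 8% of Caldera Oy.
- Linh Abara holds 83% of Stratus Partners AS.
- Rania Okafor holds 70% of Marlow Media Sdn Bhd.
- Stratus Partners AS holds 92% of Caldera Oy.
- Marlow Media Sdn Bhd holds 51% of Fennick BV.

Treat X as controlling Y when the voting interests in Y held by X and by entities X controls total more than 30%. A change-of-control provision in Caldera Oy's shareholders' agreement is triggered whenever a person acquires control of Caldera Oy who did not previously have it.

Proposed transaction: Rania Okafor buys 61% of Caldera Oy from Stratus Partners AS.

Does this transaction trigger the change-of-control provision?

Yes

The purchase adds only to Rania's holdings (Stratus's stake shrinks), so Rania is the only person who could newly come to control Caldera.
Rania holds 70% of Marlow, so Rania controls Marlow.
Marlow holds 75% of Lumen, so Rania controls Lumen.
Marlow and Rania together hold 51% + 6% = 57% of Fennick, so Rania controls Fennick.
In Caldera, Rania's side holds only 8%, not > 30%.
So before the transaction, Rania does not control Caldera.
After the purchase, Rania holds 61% of Caldera directly, and Stratus's stake falls to 31%.
Fennick and Rania together hold 8% + 61% = 69% of Caldera, so Rania controls Caldera.
Rania did not control Caldera before and does after, so the clause is triggered.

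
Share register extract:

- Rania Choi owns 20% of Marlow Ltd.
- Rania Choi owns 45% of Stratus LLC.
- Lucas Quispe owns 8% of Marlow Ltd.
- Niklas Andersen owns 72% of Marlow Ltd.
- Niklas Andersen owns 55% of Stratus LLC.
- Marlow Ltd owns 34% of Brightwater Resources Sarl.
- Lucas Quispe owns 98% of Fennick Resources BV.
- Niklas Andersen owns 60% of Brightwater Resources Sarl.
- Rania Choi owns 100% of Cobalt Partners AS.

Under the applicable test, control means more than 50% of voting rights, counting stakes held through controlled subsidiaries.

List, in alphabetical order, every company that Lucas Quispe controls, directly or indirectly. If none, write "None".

Fennick Resources BV

Lucas holds 98% of Fennick, so Lucas controls Fennick.
No other company's threshold is met.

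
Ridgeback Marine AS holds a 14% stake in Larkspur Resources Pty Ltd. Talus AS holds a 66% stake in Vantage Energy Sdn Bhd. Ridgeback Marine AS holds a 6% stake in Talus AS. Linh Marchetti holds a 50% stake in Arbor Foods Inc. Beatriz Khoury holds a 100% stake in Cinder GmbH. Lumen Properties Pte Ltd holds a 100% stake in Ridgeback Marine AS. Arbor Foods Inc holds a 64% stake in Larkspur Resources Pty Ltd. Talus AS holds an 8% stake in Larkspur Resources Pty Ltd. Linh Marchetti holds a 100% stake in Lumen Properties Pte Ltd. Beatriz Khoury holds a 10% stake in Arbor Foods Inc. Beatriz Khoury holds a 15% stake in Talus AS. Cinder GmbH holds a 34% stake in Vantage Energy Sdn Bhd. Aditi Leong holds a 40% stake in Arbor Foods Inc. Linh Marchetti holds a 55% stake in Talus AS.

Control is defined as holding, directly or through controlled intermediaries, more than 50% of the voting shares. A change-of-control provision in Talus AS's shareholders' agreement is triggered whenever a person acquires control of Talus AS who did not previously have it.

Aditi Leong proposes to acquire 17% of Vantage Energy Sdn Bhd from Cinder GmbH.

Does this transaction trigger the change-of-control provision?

The purchase adds only to Aditi's holdings (Cinder's stake shrinks), so Aditi is the only person who could newly come to control Talus.
Aditi's largest direct stake is 40% in Arbor, which does not meet the threshold, so Aditi controls no company.
Neither Aditi nor any entity Aditi controls holds any voting interest in Talus.
So before the transaction, Aditi does not control Talus.
After the purchase, Aditi holds 17% of Vantage directly, and Cinder's stake falls to 17%.
Aditi's side now holds 17% of Vantage, not > 50%, so Aditi still does not control Vantage.
After the transaction, neither Aditi nor any entity Aditi controls holds a voting interest in Talus, so Aditi still does not control it.
No new person acquires control, so the clause is not triggered.

No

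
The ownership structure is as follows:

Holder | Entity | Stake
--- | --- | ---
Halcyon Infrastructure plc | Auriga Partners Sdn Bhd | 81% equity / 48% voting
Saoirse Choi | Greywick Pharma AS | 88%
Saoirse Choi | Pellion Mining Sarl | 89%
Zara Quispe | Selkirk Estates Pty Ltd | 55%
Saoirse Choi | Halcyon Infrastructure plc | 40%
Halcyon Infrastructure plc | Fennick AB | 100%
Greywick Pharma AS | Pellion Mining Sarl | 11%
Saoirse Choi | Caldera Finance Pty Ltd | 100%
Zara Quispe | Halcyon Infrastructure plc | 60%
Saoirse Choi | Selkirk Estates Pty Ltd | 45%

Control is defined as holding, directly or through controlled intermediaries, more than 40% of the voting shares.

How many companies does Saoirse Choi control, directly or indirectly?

4

Saoirse holds 100% of Caldera, so Saoirse controls Caldera.
Saoirse holds 45% of Selkirk, so Saoirse controls Selkirk.
Saoirse holds 88% of Greywick, so Saoirse controls Greywick.
Saoirse and Greywick together hold 89% + 11% = 100% of Pellion, so Saoirse controls Pellion.
No other company's threshold is met.
Saoirse controls 4 companies.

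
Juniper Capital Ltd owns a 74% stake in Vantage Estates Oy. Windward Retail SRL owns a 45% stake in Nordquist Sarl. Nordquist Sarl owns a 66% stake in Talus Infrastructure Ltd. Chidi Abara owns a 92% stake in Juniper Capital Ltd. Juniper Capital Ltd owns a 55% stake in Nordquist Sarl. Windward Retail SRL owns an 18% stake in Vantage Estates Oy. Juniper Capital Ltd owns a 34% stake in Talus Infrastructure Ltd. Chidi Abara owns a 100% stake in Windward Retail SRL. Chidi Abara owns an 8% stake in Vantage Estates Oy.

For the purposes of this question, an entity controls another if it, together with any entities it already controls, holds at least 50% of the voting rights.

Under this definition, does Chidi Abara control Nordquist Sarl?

Chidi holds 92% of Juniper, so Chidi controls Juniper.
Chidi holds 100% of Windward, so Chidi controls Windward.
Juniper and Windward together hold 55% + 45% = 100% of Nordquist, so Chidi controls Nordquist.

Yes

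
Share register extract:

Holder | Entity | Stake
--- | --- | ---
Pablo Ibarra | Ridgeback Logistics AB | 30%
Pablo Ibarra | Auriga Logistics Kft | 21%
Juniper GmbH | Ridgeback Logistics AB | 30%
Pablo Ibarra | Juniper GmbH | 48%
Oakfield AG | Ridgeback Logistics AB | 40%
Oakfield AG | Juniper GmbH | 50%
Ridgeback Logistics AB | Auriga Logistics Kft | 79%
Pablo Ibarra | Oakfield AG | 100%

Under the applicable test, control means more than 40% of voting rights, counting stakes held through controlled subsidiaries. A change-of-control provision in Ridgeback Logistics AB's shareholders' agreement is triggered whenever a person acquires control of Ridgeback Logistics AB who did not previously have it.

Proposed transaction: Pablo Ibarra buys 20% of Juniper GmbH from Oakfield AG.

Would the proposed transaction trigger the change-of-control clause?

The purchase adds only to Pablo's holdings (Oakfield's stake shrinks), so Pablo is the only person who could newly come to control Ridgeback.
Pablo holds 100% of Oakfield, so Pablo controls Oakfield.
Pablo and Oakfield together hold 48% + 50% = 98% of Juniper, so Pablo controls Juniper.
Pablo and Oakfield and Juniper together hold 30% + 40% + 30% = 100% of Ridgeback, so Pablo controls Ridgeback.
So Pablo already controls Ridgeback before the transaction.
After the purchase, Pablo's direct stake in Juniper rises to 48% + 20% = 68%, and Oakfield's stake falls to 30%.
Pablo controlled Ridgeback already, so this is not a new person acquiring control; every other person's position is unchanged or reduced.
No new person acquires control, so the clause is not triggered.

No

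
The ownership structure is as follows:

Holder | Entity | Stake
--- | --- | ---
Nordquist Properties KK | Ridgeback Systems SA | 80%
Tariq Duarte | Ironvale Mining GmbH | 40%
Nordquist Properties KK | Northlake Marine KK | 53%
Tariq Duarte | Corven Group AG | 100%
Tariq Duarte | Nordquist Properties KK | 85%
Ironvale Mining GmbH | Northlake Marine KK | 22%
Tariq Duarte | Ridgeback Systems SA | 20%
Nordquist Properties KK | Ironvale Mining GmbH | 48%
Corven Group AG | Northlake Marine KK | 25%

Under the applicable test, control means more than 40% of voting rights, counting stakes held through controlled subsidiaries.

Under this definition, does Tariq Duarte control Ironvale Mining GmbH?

Yes

Tariq holds 85% of Nordquist, so Tariq controls Nordquist.
Tariq and Nordquist together hold 40% + 48% = 88% of Ironvale, so Tariq controls Ironvale.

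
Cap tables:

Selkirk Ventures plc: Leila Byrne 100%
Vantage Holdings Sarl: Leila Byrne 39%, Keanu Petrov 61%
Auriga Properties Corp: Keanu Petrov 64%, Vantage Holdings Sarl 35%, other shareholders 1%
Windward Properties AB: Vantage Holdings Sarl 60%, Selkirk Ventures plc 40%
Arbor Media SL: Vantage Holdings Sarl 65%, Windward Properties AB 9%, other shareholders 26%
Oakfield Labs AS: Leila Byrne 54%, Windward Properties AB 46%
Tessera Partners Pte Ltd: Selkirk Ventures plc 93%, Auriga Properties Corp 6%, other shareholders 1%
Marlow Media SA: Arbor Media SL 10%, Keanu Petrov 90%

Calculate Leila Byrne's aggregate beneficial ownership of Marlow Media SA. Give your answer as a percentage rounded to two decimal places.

Leila reaches Marlow along 3 paths.
Via Vantage → Arbor: 39% × 65% × 10% = 2.535%.
Via Vantage → Windward → Arbor: 39% × 60% × 9% × 10% = 0.2106%.
Via Selkirk → Windward → Arbor: 100% × 40% × 9% × 10% = 0.36%.
Total: 2.535% + 0.2106% + 0.36% = 3.1056%.
Rounded: 3.11%.

3.11%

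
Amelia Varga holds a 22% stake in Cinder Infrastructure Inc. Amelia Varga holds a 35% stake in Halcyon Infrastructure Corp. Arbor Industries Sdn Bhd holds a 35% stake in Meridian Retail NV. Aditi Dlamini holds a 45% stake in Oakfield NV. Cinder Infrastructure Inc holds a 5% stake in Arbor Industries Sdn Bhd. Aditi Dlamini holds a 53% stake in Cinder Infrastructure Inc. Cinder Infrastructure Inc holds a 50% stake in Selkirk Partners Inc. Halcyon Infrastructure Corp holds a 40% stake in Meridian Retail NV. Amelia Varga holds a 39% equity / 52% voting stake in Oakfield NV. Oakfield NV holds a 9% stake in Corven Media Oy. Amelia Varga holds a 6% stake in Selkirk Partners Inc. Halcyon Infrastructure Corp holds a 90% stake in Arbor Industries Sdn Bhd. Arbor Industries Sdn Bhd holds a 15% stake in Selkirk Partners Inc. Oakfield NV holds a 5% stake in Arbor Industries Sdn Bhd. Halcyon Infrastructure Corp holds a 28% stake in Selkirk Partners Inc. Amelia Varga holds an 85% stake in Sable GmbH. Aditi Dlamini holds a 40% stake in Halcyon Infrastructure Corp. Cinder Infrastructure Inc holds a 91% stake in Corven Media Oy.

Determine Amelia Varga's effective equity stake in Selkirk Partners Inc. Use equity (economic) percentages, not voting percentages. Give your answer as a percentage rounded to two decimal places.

Amelia reaches Selkirk along 6 paths.
Via Cinder: 22% × 50% = 11%.
Via Halcyon: 35% × 28% = 9.8%.
Via Halcyon → Arbor: 35% × 90% × 15% = 4.725%.
Via Oakfield → Arbor: 39% × 5% × 15% = 0.2925%.
Via Cinder → Arbor: 22% × 5% × 15% = 0.165%.
Direct stake: 6% = 6%.
Total: 11% + 9.8% + 4.725% + 0.2925% + 0.165% + 6% = 31.9825%.
Rounded: 31.98%.

31.98%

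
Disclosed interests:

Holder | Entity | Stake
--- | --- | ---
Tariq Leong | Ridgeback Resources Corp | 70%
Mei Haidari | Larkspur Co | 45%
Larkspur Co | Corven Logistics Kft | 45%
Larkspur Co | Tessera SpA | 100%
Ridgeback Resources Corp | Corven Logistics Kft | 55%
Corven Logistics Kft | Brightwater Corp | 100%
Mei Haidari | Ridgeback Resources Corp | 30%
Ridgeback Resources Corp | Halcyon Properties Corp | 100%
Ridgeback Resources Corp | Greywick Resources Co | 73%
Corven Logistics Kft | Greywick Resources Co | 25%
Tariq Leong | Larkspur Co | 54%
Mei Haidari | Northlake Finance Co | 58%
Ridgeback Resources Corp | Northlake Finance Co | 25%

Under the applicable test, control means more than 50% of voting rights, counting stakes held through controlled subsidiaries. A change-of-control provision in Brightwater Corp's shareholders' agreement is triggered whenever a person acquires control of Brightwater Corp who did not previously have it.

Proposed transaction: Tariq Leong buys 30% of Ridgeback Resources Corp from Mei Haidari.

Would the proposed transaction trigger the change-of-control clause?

No

The purchase adds only to Tariq's holdings (Mei's stake shrinks), so Tariq is the only person who could newly come to control Brightwater.
Tariq holds 54% of Larkspur, so Tariq controls Larkspur.
Tariq holds 70% of Ridgeback, so Tariq controls Ridgeback.
Ridgeback and Larkspur together hold 55% + 45% = 100% of Corven, so Tariq controls Corven.
Corven holds 100% of Brightwater, so Tariq controls Brightwater.
So Tariq already controls Brightwater before the transaction.
After the purchase, Tariq's direct stake in Ridgeback rises to 70% + 30% = 100%, and Mei's stake falls to 0%.
Tariq controlled Brightwater already, so this is not a new person acquiring control; every other person's position is unchanged or reduced.
No new person acquires control, so the clause is not triggered.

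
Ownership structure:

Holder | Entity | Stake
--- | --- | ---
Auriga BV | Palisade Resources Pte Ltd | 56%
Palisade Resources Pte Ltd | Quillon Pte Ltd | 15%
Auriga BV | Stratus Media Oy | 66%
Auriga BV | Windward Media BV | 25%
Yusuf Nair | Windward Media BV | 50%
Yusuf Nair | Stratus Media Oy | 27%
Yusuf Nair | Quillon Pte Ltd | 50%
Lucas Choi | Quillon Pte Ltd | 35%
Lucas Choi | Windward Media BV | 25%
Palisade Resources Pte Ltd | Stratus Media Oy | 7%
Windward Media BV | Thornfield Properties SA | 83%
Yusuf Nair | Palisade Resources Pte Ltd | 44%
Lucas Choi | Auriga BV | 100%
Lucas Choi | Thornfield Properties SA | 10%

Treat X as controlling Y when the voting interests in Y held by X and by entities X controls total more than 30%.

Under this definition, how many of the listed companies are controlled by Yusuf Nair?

Yusuf holds 44% of Palisade, so Yusuf controls Palisade.
Yusuf holds 50% of Windward, so Yusuf controls Windward.
Palisade and Yusuf together hold 7% + 27% = 34% of Stratus, so Yusuf controls Stratus.
Windward holds 83% of Thornfield, so Yusuf controls Thornfield.
Yusuf and Palisade together hold 50% + 15% = 65% of Quillon, so Yusuf controls Quillon.
No other company's threshold is met.
Yusuf controls 5 companies.

5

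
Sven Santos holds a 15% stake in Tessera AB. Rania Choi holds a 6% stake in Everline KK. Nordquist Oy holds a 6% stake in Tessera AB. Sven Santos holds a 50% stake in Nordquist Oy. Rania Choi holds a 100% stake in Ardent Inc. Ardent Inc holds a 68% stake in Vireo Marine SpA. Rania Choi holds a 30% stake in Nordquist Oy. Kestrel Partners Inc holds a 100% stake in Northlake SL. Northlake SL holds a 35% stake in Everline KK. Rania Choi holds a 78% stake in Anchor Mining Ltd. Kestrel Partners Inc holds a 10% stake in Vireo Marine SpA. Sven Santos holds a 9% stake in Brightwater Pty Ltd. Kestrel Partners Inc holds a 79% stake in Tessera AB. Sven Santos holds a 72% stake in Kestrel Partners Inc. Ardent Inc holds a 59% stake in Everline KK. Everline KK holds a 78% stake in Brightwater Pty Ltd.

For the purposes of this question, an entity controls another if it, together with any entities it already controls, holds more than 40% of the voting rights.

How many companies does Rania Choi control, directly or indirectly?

5

Rania holds 100% of Ardent, so Rania controls Ardent.
Rania holds 78% of Anchor, so Rania controls Anchor.
Ardent and Rania together hold 59% + 6% = 65% of Everline, so Rania controls Everline.
Ardent holds 68% of Vireo, so Rania controls Vireo.
Everline holds 78% of Brightwater, so Rania controls Brightwater.
No other company's threshold is met.
Rania controls 5 companies.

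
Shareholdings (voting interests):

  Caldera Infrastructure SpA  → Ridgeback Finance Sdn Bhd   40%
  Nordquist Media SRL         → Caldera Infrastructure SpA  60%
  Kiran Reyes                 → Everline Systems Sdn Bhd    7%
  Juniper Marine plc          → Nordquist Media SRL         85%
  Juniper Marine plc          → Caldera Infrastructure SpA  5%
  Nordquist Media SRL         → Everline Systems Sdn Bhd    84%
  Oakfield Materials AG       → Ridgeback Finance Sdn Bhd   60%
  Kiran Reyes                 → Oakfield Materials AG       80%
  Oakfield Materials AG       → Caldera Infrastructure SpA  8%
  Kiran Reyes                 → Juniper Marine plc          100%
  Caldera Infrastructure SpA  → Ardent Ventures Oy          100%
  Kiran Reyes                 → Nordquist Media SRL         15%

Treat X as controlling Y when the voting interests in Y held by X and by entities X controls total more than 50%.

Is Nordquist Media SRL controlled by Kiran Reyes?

Yes

Kiran holds 100% of Juniper, so Kiran controls Juniper.
Kiran and Juniper together hold 15% + 85% = 100% of Nordquist, so Kiran controls Nordquist.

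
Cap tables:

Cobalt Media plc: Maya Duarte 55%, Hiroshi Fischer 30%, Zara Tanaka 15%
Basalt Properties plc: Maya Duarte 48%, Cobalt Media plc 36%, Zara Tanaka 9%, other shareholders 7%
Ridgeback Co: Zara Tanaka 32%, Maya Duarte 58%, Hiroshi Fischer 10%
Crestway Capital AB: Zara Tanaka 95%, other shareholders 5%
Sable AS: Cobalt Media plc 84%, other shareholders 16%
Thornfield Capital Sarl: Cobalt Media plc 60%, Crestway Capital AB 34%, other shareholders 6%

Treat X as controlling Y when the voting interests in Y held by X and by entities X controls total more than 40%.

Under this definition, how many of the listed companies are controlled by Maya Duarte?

5

Maya holds 55% of Cobalt, so Maya controls Cobalt.
Maya and Cobalt together hold 48% + 36% = 84% of Basalt, so Maya controls Basalt.
Maya holds 58% of Ridgeback, so Maya controls Ridgeback.
Cobalt holds 84% of Sable, so Maya controls Sable.
Cobalt holds 60% of Thornfield, so Maya controls Thornfield.
No other company's threshold is met.
Maya controls 5 companies.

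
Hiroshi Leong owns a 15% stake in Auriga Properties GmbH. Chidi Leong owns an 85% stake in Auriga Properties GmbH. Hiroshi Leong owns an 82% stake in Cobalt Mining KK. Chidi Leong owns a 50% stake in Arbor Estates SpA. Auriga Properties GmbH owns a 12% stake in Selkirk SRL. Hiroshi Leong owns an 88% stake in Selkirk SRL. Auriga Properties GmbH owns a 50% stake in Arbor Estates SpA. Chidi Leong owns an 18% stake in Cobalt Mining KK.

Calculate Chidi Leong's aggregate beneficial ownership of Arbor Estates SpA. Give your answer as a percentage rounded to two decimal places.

Chidi reaches Arbor along 2 paths.
Direct stake: 50% = 50%.
Via Auriga: 85% × 50% = 42.5%.
Total: 50% + 42.5% = 92.5%.
Rounded: 92.50%.

92.50%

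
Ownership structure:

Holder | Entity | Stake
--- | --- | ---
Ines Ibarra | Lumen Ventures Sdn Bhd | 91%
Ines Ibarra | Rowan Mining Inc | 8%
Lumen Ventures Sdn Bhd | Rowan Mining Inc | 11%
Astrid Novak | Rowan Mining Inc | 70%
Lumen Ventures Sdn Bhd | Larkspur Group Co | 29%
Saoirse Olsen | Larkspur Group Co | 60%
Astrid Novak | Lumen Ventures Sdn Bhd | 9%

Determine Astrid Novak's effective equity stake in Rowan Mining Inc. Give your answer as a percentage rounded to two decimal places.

Astrid reaches Rowan along 2 paths.
Direct stake: 70% = 70%.
Via Lumen: 9% × 11% = 0.99%.
Total: 70% + 0.99% = 70.99%.

70.99%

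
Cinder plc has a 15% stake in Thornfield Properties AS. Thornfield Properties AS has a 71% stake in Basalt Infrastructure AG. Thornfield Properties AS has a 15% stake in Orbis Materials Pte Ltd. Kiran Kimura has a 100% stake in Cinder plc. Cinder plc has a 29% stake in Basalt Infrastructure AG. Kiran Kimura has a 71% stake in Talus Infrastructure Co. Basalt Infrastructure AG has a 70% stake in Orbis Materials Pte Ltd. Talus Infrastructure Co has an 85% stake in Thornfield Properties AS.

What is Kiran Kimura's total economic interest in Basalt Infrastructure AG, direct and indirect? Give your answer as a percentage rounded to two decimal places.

82.50%

Kiran reaches Basalt along 3 paths.
Via Talus → Thornfield: 71% × 85% × 71% = 42.8485%.
Via Cinder → Thornfield: 100% × 15% × 71% = 10.65%.
Via Cinder: 100% × 29% = 29%.
Total: 42.8485% + 10.65% + 29% = 82.4985%.
Rounded: 82.50%.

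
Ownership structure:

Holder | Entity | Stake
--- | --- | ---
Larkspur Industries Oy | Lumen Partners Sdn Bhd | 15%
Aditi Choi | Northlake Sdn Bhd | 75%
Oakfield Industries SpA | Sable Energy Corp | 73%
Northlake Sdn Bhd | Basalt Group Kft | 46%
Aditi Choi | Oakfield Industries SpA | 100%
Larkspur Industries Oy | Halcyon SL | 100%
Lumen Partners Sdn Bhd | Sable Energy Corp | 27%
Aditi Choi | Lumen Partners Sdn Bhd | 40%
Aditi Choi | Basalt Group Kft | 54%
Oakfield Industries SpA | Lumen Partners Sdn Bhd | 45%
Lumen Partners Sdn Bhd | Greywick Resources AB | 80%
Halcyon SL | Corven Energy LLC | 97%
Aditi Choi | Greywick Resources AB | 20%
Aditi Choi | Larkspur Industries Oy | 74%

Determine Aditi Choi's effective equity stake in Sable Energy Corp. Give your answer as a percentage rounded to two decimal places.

Aditi reaches Sable along 4 paths.
Via Oakfield: 100% × 73% = 73%.
Via Oakfield → Lumen: 100% × 45% × 27% = 12.15%.
Via Lumen: 40% × 27% = 10.8%.
Via Larkspur → Lumen: 74% × 15% × 27% = 2.997%.
Total: 73% + 12.15% + 10.8% + 2.997% = 98.947%.
Rounded: 98.95%.

98.95%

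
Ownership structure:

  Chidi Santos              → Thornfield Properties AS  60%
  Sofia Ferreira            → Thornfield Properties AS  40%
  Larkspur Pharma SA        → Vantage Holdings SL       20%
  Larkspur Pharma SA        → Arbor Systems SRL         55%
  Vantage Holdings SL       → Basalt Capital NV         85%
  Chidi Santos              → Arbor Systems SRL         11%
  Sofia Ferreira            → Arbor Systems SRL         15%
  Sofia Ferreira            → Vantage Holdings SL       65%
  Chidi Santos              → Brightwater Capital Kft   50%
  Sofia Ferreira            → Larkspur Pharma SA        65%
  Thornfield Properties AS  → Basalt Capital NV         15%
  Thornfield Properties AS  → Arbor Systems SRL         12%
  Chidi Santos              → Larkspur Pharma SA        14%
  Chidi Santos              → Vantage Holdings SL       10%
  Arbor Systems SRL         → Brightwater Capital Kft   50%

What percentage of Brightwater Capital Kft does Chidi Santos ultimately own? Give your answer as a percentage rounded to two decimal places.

62.95%

Chidi reaches Brightwater along 4 paths.
Direct stake: 50% = 50%.
Via Thornfield → Arbor: 60% × 12% × 50% = 3.6%.
Via Larkspur → Arbor: 14% × 55% × 50% = 3.85%.
Via Arbor: 11% × 50% = 5.5%.
Total: 50% + 3.6% + 3.85% + 5.5% = 62.95%.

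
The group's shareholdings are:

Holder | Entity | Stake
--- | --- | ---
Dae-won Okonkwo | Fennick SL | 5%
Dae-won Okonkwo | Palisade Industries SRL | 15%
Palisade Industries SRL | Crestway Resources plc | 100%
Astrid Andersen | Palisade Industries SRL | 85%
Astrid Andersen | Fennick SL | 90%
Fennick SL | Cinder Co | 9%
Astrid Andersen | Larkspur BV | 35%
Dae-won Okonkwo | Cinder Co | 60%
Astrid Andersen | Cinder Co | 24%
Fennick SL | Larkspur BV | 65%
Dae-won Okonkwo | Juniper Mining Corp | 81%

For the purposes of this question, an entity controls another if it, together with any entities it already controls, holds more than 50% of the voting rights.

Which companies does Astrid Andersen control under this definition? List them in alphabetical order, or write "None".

Crestway Resources plc, Fennick SL, Larkspur BV, Palisade Industries SRL

Astrid holds 90% of Fennick, so Astrid controls Fennick.
Astrid holds 85% of Palisade, so Astrid controls Palisade.
Palisade holds 100% of Crestway, so Astrid controls Crestway.
Astrid and Fennick together hold 35% + 65% = 100% of Larkspur, so Astrid controls Larkspur.
No other company's threshold is met.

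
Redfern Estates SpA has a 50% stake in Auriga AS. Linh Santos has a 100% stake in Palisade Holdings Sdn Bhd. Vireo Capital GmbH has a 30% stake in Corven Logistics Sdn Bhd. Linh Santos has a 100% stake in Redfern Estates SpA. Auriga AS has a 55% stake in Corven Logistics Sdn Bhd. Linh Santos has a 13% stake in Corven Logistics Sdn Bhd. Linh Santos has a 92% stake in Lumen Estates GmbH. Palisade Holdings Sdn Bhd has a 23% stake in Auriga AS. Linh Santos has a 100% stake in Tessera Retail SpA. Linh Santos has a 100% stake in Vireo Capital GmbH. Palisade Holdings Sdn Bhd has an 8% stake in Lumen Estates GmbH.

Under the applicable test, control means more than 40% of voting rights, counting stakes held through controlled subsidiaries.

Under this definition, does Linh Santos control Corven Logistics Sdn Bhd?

Yes

Linh holds 100% of Palisade, so Linh controls Palisade.
Linh holds 100% of Redfern, so Linh controls Redfern.
Palisade and Redfern together hold 23% + 50% = 73% of Auriga, so Linh controls Auriga.
Linh holds 100% of Vireo, so Linh controls Vireo.
Vireo and Auriga and Linh together hold 30% + 55% + 13% = 98% of Corven, so Linh controls Corven.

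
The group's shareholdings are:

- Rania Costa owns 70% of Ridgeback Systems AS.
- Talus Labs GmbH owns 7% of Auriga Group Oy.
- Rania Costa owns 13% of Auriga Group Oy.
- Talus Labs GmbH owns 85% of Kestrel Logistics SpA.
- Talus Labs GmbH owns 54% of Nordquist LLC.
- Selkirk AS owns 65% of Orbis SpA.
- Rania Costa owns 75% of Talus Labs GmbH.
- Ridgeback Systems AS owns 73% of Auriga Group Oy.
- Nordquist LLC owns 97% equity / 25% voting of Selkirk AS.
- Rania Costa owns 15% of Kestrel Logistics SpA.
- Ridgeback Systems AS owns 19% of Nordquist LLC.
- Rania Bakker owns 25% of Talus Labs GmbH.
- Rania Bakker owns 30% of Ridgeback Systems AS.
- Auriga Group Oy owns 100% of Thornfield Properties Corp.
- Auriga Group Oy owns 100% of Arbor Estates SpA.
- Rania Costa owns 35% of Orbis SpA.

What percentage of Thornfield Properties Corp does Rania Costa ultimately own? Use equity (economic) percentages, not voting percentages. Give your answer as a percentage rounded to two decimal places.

69.35%

Rania Costa reaches Thornfield along 3 paths.
Via Talus → Auriga: 75% × 7% × 100% = 5.25%.
Via Ridgeback → Auriga: 70% × 73% × 100% = 51.1%.
Via Auriga: 13% × 100% = 13%.
Total: 5.25% + 51.1% + 13% = 69.35%.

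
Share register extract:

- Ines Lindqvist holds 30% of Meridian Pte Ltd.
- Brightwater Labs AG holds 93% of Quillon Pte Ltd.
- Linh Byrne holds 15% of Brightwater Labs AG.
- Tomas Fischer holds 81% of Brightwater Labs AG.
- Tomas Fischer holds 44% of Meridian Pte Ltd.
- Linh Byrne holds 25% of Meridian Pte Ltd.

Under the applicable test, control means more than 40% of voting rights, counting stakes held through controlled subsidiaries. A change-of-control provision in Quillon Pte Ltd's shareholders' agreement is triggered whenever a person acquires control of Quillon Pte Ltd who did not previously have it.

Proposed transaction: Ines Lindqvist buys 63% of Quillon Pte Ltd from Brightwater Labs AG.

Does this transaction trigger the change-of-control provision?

The purchase adds only to Ines's holdings (Brightwater's stake shrinks), so Ines is the only person who could newly come to control Quillon.
Ines's largest direct stake is 30% in Meridian, which does not meet the threshold, so Ines controls no company.
Neither Ines nor any entity Ines controls holds any voting interest in Quillon.
So before the transaction, Ines does not control Quillon.
After the purchase, Ines holds 63% of Quillon directly, and Brightwater's stake falls to 30%.
Ines holds 63% of Quillon, so Ines controls Quillon.
Ines did not control Quillon before and does after, so the clause is triggered.

Yes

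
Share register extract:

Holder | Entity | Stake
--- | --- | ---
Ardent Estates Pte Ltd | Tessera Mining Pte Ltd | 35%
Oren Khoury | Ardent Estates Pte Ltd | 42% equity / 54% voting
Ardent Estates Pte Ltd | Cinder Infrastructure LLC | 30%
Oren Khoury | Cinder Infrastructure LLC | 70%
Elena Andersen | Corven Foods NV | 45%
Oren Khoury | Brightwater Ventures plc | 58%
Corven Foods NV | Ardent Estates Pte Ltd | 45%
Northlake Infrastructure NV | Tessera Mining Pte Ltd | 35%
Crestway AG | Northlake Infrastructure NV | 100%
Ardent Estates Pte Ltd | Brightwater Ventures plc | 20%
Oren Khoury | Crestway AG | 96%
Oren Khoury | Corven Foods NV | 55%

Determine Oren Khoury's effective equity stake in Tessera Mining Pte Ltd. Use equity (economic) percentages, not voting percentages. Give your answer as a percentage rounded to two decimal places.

56.96%

Oren reaches Tessera along 3 paths.
Via Corven → Ardent: 55% × 45% × 35% = 8.6625%.
Via Ardent: 42% × 35% = 14.7%.
Via Crestway → Northlake: 96% × 100% × 35% = 33.6%.
Total: 8.6625% + 14.7% + 33.6% = 56.9625%.
Rounded: 56.96%.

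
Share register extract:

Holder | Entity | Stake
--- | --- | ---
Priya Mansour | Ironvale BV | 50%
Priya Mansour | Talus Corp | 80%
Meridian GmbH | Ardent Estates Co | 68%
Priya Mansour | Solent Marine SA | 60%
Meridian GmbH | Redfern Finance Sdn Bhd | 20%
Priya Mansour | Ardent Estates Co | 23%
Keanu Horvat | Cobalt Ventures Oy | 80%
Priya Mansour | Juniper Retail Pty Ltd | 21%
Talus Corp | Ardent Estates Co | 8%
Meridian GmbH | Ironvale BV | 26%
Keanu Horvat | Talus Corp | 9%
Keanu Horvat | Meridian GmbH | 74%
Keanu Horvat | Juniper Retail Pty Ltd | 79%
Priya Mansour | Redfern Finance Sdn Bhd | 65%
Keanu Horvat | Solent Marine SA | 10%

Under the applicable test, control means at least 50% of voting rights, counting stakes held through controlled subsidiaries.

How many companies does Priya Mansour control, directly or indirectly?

4

Priya holds 60% of Solent, so Priya controls Solent.
Priya holds 80% of Talus, so Priya controls Talus.
Priya holds 65% of Redfern, so Priya controls Redfern.
Priya holds 50% of Ironvale, so Priya controls Ironvale.
No other company's threshold is met.
Priya controls 4 companies.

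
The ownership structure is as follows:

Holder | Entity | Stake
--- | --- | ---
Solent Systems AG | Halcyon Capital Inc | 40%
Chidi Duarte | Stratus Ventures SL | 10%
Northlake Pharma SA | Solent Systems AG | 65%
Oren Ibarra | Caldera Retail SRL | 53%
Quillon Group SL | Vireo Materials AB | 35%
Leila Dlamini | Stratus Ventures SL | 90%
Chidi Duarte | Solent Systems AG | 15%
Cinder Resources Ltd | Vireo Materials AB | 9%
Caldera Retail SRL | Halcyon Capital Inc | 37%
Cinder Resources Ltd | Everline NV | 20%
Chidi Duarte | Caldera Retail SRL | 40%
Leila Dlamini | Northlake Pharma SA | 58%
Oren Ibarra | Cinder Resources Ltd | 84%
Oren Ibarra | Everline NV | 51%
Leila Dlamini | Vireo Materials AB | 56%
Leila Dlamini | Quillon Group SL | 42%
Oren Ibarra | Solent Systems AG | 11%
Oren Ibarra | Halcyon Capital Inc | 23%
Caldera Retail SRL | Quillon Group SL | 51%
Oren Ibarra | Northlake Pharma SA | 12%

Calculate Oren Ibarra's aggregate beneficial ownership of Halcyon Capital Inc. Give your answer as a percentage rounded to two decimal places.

Oren reaches Halcyon along 4 paths.
Via Caldera: 53% × 37% = 19.61%.
Direct stake: 23% = 23%.
Via Solent: 11% × 40% = 4.4%.
Via Northlake → Solent: 12% × 65% × 40% = 3.12%.
Total: 19.61% + 23% + 4.4% + 3.12% = 50.13%.

50.13%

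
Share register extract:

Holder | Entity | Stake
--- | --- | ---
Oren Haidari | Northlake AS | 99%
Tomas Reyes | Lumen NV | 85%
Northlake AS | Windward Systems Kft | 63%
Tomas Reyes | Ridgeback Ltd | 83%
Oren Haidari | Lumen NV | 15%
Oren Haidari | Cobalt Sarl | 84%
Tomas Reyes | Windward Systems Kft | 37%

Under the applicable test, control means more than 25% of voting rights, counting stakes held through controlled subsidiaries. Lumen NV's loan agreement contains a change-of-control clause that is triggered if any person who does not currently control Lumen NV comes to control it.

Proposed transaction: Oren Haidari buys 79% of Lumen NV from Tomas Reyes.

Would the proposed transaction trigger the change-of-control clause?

The purchase adds only to Oren's holdings (Tomas's stake shrinks), so Oren is the only person who could newly come to control Lumen.
Oren holds 84% of Cobalt, so Oren controls Cobalt.
Oren holds 99% of Northlake, so Oren controls Northlake.
Northlake holds 63% of Windward, so Oren controls Windward.
In Lumen, Oren's side holds only 15%, not > 25%.
So before the transaction, Oren does not control Lumen.
After the purchase, Oren's direct stake in Lumen rises to 15% + 79% = 94%, and Tomas's stake falls to 6%.
Oren holds 94% of Lumen, so Oren controls Lumen.
Oren did not control Lumen before and does after, so the clause is triggered.

Yes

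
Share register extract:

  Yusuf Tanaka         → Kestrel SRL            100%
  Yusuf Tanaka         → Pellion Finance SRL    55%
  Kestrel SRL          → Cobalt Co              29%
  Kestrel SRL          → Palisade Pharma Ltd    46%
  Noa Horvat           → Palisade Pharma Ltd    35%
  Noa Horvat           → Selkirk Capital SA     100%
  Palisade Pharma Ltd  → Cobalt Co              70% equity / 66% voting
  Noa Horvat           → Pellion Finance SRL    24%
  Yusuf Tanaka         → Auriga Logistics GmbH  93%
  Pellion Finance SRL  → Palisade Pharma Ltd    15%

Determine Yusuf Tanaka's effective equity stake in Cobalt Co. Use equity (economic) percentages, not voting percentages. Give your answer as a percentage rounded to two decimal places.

66.98%

Yusuf reaches Cobalt along 3 paths.
Via Kestrel: 100% × 29% = 29%.
Via Pellion → Palisade: 55% × 15% × 70% = 5.775%.
Via Kestrel → Palisade: 100% × 46% × 70% = 32.2%.
Total: 29% + 5.775% + 32.2% = 66.975%.
Rounded: 66.98%.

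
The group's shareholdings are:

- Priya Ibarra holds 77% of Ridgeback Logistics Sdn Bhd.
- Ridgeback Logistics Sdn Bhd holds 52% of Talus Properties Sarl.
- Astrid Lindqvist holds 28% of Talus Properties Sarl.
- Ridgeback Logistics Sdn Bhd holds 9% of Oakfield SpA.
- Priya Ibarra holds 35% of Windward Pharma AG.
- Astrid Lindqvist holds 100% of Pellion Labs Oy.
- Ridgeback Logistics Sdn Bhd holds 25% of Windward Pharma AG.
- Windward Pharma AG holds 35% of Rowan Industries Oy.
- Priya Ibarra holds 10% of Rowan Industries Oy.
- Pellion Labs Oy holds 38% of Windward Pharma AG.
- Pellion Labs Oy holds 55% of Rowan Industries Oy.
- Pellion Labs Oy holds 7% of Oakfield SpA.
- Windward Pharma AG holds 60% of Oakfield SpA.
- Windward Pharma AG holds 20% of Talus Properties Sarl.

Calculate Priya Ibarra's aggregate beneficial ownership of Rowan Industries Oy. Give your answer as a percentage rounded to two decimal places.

Priya reaches Rowan along 3 paths.
Direct stake: 10% = 10%.
Via Windward: 35% × 35% = 12.25%.
Via Ridgeback → Windward: 77% × 25% × 35% = 6.7375%.
Total: 10% + 12.25% + 6.7375% = 28.9875%.
Rounded: 28.99%.

28.99%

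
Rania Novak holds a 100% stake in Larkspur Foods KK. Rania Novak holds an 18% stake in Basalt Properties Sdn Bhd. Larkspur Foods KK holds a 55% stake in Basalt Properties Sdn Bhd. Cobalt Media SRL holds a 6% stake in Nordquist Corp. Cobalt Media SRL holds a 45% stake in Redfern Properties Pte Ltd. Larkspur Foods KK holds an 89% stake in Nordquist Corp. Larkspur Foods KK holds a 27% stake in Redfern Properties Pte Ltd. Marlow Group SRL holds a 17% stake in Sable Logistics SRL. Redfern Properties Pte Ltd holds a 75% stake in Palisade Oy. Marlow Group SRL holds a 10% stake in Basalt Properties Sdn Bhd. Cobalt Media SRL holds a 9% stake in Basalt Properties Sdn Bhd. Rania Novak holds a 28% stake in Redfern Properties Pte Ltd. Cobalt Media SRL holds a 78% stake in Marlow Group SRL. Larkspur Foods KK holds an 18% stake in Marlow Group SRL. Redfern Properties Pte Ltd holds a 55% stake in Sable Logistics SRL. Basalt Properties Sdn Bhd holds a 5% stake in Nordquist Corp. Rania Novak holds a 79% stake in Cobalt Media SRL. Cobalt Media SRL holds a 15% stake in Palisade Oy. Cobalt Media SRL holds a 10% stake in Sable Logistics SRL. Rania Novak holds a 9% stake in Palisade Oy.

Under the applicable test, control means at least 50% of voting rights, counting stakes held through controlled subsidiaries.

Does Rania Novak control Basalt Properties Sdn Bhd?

Rania holds 79% of Cobalt, so Rania controls Cobalt.
Rania holds 100% of Larkspur, so Rania controls Larkspur.
Larkspur and Cobalt together hold 18% + 78% = 96% of Marlow, so Rania controls Marlow.
Rania and Larkspur and Marlow and Cobalt together hold 18% + 55% + 10% + 9% = 92% of Basalt, so Rania controls Basalt.

Yes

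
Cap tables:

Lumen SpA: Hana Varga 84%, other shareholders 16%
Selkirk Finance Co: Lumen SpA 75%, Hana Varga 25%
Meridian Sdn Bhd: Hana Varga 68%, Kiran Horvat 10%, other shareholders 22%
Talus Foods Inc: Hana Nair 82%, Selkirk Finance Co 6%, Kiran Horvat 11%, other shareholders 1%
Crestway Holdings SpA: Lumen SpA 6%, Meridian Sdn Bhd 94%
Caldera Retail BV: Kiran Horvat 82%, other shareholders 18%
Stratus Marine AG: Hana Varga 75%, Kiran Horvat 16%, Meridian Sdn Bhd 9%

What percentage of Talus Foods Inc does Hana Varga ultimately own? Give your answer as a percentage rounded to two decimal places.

5.28%

Hana Varga reaches Talus along 2 paths.
Via Lumen → Selkirk: 84% × 75% × 6% = 3.78%.
Via Selkirk: 25% × 6% = 1.5%.
Total: 3.78% + 1.5% = 5.28%.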